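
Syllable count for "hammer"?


Word: "hammer"
Syllable breakdown: ham | mer
Counting: 2 parts
= 2 syllables


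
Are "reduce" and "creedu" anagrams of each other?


Word 1: "reduce" → sorted: cdeeru
Word 2: "creedu" → sorted: cdeeru
Same letters? cdeeru == cdeeru
Anagram = Yes


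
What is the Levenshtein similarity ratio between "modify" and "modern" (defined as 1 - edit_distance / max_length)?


Word 1: "modify" (length 6)
Word 2: "modern" (length 6)
One optimal edit sequence:
  1. keep 'm'
  2. keep 'o'
  3. keep 'd'
  4. substitute 'i' -> 'e'  (+1)
  5. substitute 'f' -> 'r'  (+1)
  6. substitute 'y' -> 'n'  (+1)
Edit distance = 3
Max length = max(6, 6) = 6
Similarity = 1 - 3/6
= 0.5000


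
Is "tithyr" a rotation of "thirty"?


Word: "thirty", Candidate: "tithyr"
Method: check if candidate is substring of word+word
"thirtythirty" contains "tithyr"? No
Is rotation = No


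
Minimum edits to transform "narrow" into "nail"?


Word 1: "narrow" (length 6)
Word 2: "nail" (length 4)
One optimal edit sequence (insert/delete/substitute each cost 1):
  1. keep 'n'
  2. keep 'a'
  3. delete 'r'  (+1)
  4. delete 'r'  (+1)
  5. substitute 'o' -> 'i'  (+1)
  6. substitute 'w' -> 'l'  (+1)
Total edit operations: 4
Edit distance = 4


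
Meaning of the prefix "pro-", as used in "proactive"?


Prefix: pro-
As in: proactive -> pro- + active
Meaning = forward / in favor of


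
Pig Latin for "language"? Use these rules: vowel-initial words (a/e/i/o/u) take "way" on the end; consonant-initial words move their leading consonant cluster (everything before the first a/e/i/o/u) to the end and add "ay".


Word: "language"
Starts with consonant(s) → move to end, add 'ay'
Consonant cluster: "l"
Pig Latin = "anguagelay"


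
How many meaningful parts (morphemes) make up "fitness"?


Word: "fitness"
Morphemes: fit / -ness
Each morpheme carries meaning
= 2 morphemes


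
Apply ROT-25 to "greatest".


Word: "greatest"
Shift: 25
Each letter → (letter + shift) mod 26:
  'g' (6) + 25 = 5 → 'f'
  'r' (17) + 25 = 16 → 'q'
  'e' (4) + 25 = 3 → 'd'
  'a' (0) + 25 = 25 → 'z'
  't' (19) + 25 = 18 → 's'
  'e' (4) + 25 = 3 → 'd'
  's' (18) + 25 = 17 → 'r'
  't' (19) + 25 = 18 → 's'
Result = "fqdzsdrs"


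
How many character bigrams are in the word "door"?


Word: "door" (length 4)
Number of 2-grams = length - 2 + 1 = 4 - 2 + 1
= 3


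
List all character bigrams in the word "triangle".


Word: "triangle" (length 8)
Number of bigrams = 8 - 2 + 1 = 7
  Position 0: "tr"
  Position 1: "ri"
  Position 2: "ia"
  Position 3: "an"
  Position 4: "ng"
  Position 5: "gl"
  Position 6: "le"
Bigrams = "tr", "ri", "ia", "an", "ng", "gl", "le"


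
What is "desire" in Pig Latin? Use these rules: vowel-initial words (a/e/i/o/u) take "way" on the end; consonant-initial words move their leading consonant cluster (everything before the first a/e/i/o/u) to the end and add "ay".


Word: "desire"
Starts with consonant(s) → move to end, add 'ay'
Consonant cluster: "d"
Pig Latin = "esireday"


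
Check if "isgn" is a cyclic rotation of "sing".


Word: "sing", Candidate: "isgn"
Method: check if candidate is substring of word+word
"singsing" contains "isgn"? No
Is rotation = No


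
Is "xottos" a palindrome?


Word: "xottos"
Reversed: "sottox"
Forward == Backward? xottos != sottox
Palindrome = No


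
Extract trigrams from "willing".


Word: "willing" (length 7)
Number of trigrams = 7 - 3 + 1 = 5
  Position 0: "wil"
  Position 1: "ill"
  Position 2: "lli"
  Position 3: "lin"
  Position 4: "ing"
Trigrams = "wil", "ill", "lli", "lin", "ing"


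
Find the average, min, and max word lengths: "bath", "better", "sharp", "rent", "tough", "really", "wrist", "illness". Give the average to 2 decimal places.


Lengths: "bath"=4, "better"=6, "sharp"=5, "rent"=4, "tough"=5, "really"=6, "wrist"=5, "illness"=7
Sum = 42, Count = 8
Average = 42/8 = 5.25
= avg=5.25, min=4, max=7


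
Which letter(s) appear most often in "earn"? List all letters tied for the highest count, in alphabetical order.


Word: "earn"
Letter counts:
  'a': 1
  'e': 1
  'n': 1
  'r': 1
Maximum count = 1
Most frequent = 'a', 'e', 'n', 'r' (1 time each)


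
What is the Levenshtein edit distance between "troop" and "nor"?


Word 1: "troop" (length 5)
Word 2: "nor" (length 3)
One optimal edit sequence (insert/delete/substitute each cost 1):
  1. delete 't'  (+1)
  2. delete 'r'  (+1)
  3. substitute 'o' -> 'n'  (+1)
  4. keep 'o'
  5. substitute 'p' -> 'r'  (+1)
Total edit operations: 4
Edit distance = 4


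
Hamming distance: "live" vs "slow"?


Comparing character by character (same length = 4):
  Pos 0: 'l' vs 's' !=
  Pos 1: 'i' vs 'l' !=
  Pos 2: 'v' vs 'o' !=
  Pos 3: 'e' vs 'w' !=
Hamming distance = 4


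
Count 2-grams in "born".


Word: "born" (length 4)
Number of 2-grams = length - 2 + 1 = 4 - 2 + 1
= 3


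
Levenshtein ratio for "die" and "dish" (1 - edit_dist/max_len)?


Word 1: "die" (length 3)
Word 2: "dish" (length 4)
One optimal edit sequence:
  1. keep 'd'
  2. keep 'i'
  3. insert 's'  (+1)
  4. substitute 'e' -> 'h'  (+1)
Edit distance = 2
Max length = max(3, 4) = 4
Similarity = 1 - 2/4
= 0.5000


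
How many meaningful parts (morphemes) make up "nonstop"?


Word: "nonstop"
Morphemes: non- | stop
Each morpheme carries meaning
= 2 morphemes


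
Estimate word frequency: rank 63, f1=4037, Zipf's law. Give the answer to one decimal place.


Zipf's law: f(r) = f(1) / r
f(1) = 4037
f(63) = 4037 / 63
= 64.1 occurrences


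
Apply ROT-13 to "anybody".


Word: "anybody"
Shift: 13
Each letter → (letter + shift) mod 26:
  'a' (0) + 13 = 13 → 'n'
  'n' (13) + 13 = 0 → 'a'
  'y' (24) + 13 = 11 → 'l'
  'b' (1) + 13 = 14 → 'o'
  'o' (14) + 13 = 1 → 'b'
  'd' (3) + 13 = 16 → 'q'
  'y' (24) + 13 = 11 → 'l'
Result = "nalobql"


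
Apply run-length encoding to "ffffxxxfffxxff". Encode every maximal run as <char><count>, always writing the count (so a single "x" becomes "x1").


String: "ffffxxxfffxxff"
Scanning for consecutive runs:
  'f' x 4
  'x' x 3
  'f' x 3
  'x' x 2
  'f' x 2
RLE = "f4x3f3x2f2"


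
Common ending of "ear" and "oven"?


Word 1: "ear"
Word 2: "oven"
Comparing from end:
  Pos -1: 'r' != 'n' (stop)
LCS = "" (length 0)


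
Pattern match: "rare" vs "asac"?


Pattern of "rare": [0, 1, 0, 2]
Pattern of "asac": [0, 1, 0, 2]
Patterns match
Same pattern = Yes


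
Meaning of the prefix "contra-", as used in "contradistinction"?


Prefix: contra-
Example: contradistinction = contra- + distinction
Meaning = against


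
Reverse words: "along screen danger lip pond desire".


Original: "along screen danger lip pond desire"
Words (1..n): along | screen | danger | lip | pond | desire
Reversed (n..1): desire | pond | lip | danger | screen | along
Result = "desire pond lip danger screen along"


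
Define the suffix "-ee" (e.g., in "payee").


Suffix: -ee
Example: payee (pay + -ee)
Meaning = one who receives


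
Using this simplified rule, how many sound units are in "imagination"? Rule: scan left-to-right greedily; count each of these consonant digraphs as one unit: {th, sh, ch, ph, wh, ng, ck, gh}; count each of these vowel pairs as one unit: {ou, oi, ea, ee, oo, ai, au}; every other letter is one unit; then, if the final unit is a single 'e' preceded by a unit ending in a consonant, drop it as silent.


Word: "imagination" (11 letters)
Left-to-right scan:
  (1) 'i' (letter)
  (2) 'm' (letter)
  (3) 'a' (letter)
  (4) 'g' (letter)
  (5) 'i' (letter)
  (6) 'n' (letter)
  (7) 'a' (letter)
  (8) 't' (letter)
  (9) 'i' (letter)
  (10) 'o' (letter)
  (11) 'n' (letter)
Units from scan: 11
Sound units = 11 units


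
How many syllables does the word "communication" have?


Word: "communication"
Syllable breakdown: com · mu · ni · ca · tion
Counting: 5 parts
= 5 syllables


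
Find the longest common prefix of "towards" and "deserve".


Word 1: "towards"
Word 2: "deserve"
Comparing from start:
  Pos 0: 't' != 'd' (stop)
LCP = "" (length 0)


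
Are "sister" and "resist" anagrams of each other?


Word 1: "sister" → sorted: eirsst
Word 2: "resist" → sorted: eirsst
Same letters? eirsst == eirsst
Anagram = Yes


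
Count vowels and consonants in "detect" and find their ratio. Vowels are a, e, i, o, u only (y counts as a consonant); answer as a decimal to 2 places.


Word: "detect"
Vowels (a,e,i,o,u): 2
Consonants: 4
Ratio = 2/4
= 0.50


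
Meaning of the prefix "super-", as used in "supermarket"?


Prefix: super-
As in: supermarket -> super- + market
Meaning = above / beyond


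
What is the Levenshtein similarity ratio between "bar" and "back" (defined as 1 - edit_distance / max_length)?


Word 1: "bar" (length 3)
Word 2: "back" (length 4)
One optimal edit sequence:
  1. keep 'b'
  2. keep 'a'
  3. insert 'c'  (+1)
  4. substitute 'r' -> 'k'  (+1)
Edit distance = 2
Max length = max(3, 4) = 4
Similarity = 1 - 2/4
= 0.5000


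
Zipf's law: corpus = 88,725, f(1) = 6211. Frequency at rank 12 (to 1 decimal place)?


Zipf's law: f(r) = f(1) / r
f(1) = 6211
f(12) = 6211 / 12
= 517.6 occurrences


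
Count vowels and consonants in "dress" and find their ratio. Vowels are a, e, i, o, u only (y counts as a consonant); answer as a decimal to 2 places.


Word: "dress"
Vowels (a,e,i,o,u): 1
Consonants: 4
Ratio = 1/4
= 0.25


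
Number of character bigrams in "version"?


Word: "version" (length 7)
Number of 2-grams = length - 2 + 1 = 7 - 2 + 1
= 6


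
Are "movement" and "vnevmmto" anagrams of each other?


Word 1: "movement" → sorted: eemmnotv
Word 2: "vnevmmto" → sorted: emmnotvv
Same letters? eemmnotv != emmnotvv
Anagram = No


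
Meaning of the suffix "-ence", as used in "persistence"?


Suffix: -ence
Example: persistence = persist + -ence
Meaning = state of


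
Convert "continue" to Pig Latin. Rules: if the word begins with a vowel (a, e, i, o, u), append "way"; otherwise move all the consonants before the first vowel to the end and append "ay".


Word: "continue"
Starts with consonant(s) → move to end, add 'ay'
Consonant cluster: "c"
Pig Latin = "ontinuecay"


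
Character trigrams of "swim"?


Word: "swim" (length 4)
Number of trigrams = 4 - 3 + 1 = 2
  Position 0: "swi"
  Position 1: "wim"
Trigrams = "swi", "wim"


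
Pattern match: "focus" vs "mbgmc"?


Pattern of "focus": [0, 1, 2, 3, 4]
Pattern of "mbgmc": [0, 1, 2, 0, 3]
Patterns do not match
Same pattern = No


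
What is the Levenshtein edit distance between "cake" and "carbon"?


Word 1: "cake" (length 4)
Word 2: "carbon" (length 6)
One optimal edit sequence (insert/delete/substitute each cost 1):
  1. keep 'c'
  2. keep 'a'
  3. insert 'r'  (+1)
  4. insert 'b'  (+1)
  5. substitute 'k' -> 'o'  (+1)
  6. substitute 'e' -> 'n'  (+1)
Total edit operations: 4
Edit distance = 4


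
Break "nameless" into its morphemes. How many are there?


Word: "nameless"
Morphemes: name | -less
Each morpheme carries meaning
= 2 morphemes


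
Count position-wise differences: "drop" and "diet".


Comparing character by character (same length = 4):
  Pos 0: 'd' vs 'd' =
  Pos 1: 'r' vs 'i' !=
  Pos 2: 'o' vs 'e' !=
  Pos 3: 'p' vs 't' !=
Hamming distance = 3


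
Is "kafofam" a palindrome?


Word: "kafofam"
Reversed: "mafofak"
Forward == Backward? kafofam != mafofak
Palindrome = No


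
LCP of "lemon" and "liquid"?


Word 1: "lemon"
Word 2: "liquid"
Comparing from start:
  Pos 0: 'l' == 'l'
  Pos 1: 'e' != 'i' (stop)
LCP = "l" (length 1)


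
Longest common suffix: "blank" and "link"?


Word 1: "blank"
Word 2: "link"
Comparing from end:
  Pos -1: 'k' == 'k'
  Pos -2: 'n' == 'n'
  Pos -3: 'a' != 'i' (stop)
LCS = "nk" (length 2)


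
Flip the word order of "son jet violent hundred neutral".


Original: "son jet violent hundred neutral"
Words (1..n): son | jet | violent | hundred | neutral
Reversed (n..1): neutral | hundred | violent | jet | son
Result = "neutral hundred violent jet son"


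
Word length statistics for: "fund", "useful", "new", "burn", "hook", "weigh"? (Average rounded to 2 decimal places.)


Lengths: "fund"=4, "useful"=6, "new"=3, "burn"=4, "hook"=4, "weigh"=5
Sum = 26, Count = 6
Average = 26/6 = 4.33
= avg=4.33, min=3, max=6


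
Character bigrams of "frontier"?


Word: "frontier" (length 8)
Number of bigrams = 8 - 2 + 1 = 7
  Position 0: "fr"
  Position 1: "ro"
  Position 2: "on"
  Position 3: "nt"
  Position 4: "ti"
  Position 5: "ie"
  Position 6: "er"
Bigrams = "fr", "ro", "on", "nt", "ti", "ie", "er"


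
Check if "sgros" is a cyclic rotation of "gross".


Word: "gross", Candidate: "sgros"
Method: check if candidate is substring of word+word
"grossgross" contains "sgros"? Yes
Is rotation = Yes


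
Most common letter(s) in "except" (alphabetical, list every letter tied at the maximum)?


Word: "except"
Letter counts:
  'c': 1
  'e': 2
  'p': 1
  't': 1
  'x': 1
Maximum count = 2
Most frequent = 'e' (2 times each)


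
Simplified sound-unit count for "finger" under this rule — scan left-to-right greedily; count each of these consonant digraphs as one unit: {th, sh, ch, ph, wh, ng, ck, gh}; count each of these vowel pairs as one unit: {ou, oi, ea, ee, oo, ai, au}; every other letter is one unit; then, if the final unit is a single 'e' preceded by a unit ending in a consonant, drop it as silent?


Word: "finger" (6 letters)
Left-to-right scan:
  (1) 'f' (letter)
  (2) 'i' (letter)
  (3) 'ng' (digraph)
  (4) 'e' (letter)
  (5) 'r' (letter)
Units from scan: 5
Sound units = 5 units


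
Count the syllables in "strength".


Word: "strength"
Syllable breakdown: strength
Counting: 1 part
= 1 syllable


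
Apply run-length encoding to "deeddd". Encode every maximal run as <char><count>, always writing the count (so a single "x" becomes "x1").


String: "deeddd"
Scanning for consecutive runs:
  'd' x 1
  'e' x 2
  'd' x 3
RLE = "d1e2d3"


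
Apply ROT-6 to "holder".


Word: "holder"
Shift: 6
Each letter → (letter + shift) mod 26:
  'h' (7) + 6 = 13 → 'n'
  'o' (14) + 6 = 20 → 'u'
  'l' (11) + 6 = 17 → 'r'
  'd' (3) + 6 = 9 → 'j'
  'e' (4) + 6 = 10 → 'k'
  'r' (17) + 6 = 23 → 'x'
Result = "nurjkx"


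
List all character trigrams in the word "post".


Word: "post" (length 4)
Number of trigrams = 4 - 3 + 1 = 2
  Position 0: "pos"
  Position 1: "ost"
Trigrams = "pos", "ost"


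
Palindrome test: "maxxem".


Word: "maxxem"
Reversed: "mexxam"
Forward == Backward? maxxem != mexxam
Palindrome = No


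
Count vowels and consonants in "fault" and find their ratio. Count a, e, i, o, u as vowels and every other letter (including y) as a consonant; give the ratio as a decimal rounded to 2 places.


Word: "fault"
Vowels (a,e,i,o,u): 2
Consonants: 3
Ratio = 2/3
= 0.67


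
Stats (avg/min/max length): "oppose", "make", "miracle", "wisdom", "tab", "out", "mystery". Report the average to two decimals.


Lengths: "oppose"=6, "make"=4, "miracle"=7, "wisdom"=6, "tab"=3, "out"=3, "mystery"=7
Sum = 36, Count = 7
Average = 36/7 = 5.14
= avg=5.14, min=3, max=7


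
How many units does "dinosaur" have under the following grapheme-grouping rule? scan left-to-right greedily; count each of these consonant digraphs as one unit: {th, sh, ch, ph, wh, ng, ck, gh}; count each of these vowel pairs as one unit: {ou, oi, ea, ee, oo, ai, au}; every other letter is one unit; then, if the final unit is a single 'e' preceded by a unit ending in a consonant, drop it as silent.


Word: "dinosaur" (8 letters)
Left-to-right scan:
  1. 'd' (letter)
  2. 'i' (letter)
  3. 'n' (letter)
  4. 'o' (letter)
  5. 's' (letter)
  6. 'au' (vowel-pair)
  7. 'r' (letter)
Units from scan: 7
Sound units = 7 units


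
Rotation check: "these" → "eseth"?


Word: "these", Candidate: "eseth"
Method: check if candidate is substring of word+word
"thesethese" contains "eseth"? Yes
Is rotation = Yes


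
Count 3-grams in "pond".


Word: "pond" (length 4)
Number of 3-grams = length - 3 + 1 = 4 - 3 + 1
= 2


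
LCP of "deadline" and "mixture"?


Word 1: "deadline"
Word 2: "mixture"
Comparing from start:
  Pos 0: 'd' != 'm' (stop)
LCP = "" (length 0)


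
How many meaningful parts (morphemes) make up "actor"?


Word: "actor"
Morphemes: act / -or
Each morpheme carries meaning
= 2 morphemes


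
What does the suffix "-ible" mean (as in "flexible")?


Suffix: -ible
As in: flexible -> flex + -ible
Meaning = capable of


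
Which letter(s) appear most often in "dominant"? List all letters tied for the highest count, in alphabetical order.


Word: "dominant"
Letter counts:
  'a': 1
  'd': 1
  'i': 1
  'm': 1
  'n': 2
  'o': 1
  't': 1
Maximum count = 2
Most frequent = 'n' (2 times each)


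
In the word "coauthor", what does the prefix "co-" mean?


Prefix: co-
As in: coauthor -> co- + author
Meaning = together


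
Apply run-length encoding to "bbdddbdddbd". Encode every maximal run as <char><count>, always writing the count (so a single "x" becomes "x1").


String: "bbdddbdddbd"
Scanning for consecutive runs:
  'b' x 2
  'd' x 3
  'b' x 1
  'd' x 3
  'b' x 1
  'd' x 1
RLE = "b2d3b1d3b1d1"


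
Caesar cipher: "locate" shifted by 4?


Word: "locate"
Shift: 4
Each letter → (letter + shift) mod 26:
  'l' (11) + 4 = 15 → 'p'
  'o' (14) + 4 = 18 → 's'
  'c' (2) + 4 = 6 → 'g'
  'a' (0) + 4 = 4 → 'e'
  't' (19) + 4 = 23 → 'x'
  'e' (4) + 4 = 8 → 'i'
Result = "psgexi"


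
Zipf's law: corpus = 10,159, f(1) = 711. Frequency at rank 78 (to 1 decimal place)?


Zipf's law: f(r) = f(1) / r
f(1) = 711
f(78) = 711 / 78
= 9.1 occurrences


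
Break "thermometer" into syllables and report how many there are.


Word: "thermometer"
Syllable breakdown: ther-mom-e-ter
Counting: 4 parts
= 4 syllables


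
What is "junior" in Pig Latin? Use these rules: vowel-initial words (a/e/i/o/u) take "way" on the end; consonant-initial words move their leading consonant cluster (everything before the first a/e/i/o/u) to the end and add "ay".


Word: "junior"
Starts with consonant(s) → move to end, add 'ay'
Consonant cluster: "j"
Pig Latin = "uniorjay"


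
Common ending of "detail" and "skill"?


Word 1: "detail"
Word 2: "skill"
Comparing from end:
  Pos -1: 'l' == 'l'
  Pos -2: 'i' != 'l' (stop)
LCS = "l" (length 1)


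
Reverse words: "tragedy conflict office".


Original: "tragedy conflict office"
Words (1..n): tragedy | conflict | office
Reversed (n..1): office | conflict | tragedy
Result = "office conflict tragedy"


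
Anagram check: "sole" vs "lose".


Word 1: "sole" → sorted: elos
Word 2: "lose" → sorted: elos
Same letters? elos == elos
Anagram = Yes


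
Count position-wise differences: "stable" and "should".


Comparing character by character (same length = 6):
  Pos 0: 's' vs 's' =
  Pos 1: 't' vs 'h' !=
  Pos 2: 'a' vs 'o' !=
  Pos 3: 'b' vs 'u' !=
  Pos 4: 'l' vs 'l' =
  Pos 5: 'e' vs 'd' !=
Hamming distance = 4


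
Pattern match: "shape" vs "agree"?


Pattern of "shape": [0, 1, 2, 3, 4]
Pattern of "agree": [0, 1, 2, 3, 3]
Patterns do not match
Same pattern = No


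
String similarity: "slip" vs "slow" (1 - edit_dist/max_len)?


Word 1: "slip" (length 4)
Word 2: "slow" (length 4)
One optimal edit sequence:
  1. keep 's'
  2. keep 'l'
  3. substitute 'i' -> 'o'  (+1)
  4. substitute 'p' -> 'w'  (+1)
Edit distance = 2
Max length = max(4, 4) = 4
Similarity = 1 - 2/4
= 0.5000


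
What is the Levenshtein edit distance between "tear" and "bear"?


Word 1: "tear" (length 4)
Word 2: "bear" (length 4)
One optimal edit sequence (insert/delete/substitute each cost 1):
  1. substitute 't' -> 'b'  (+1)
  2. keep 'e'
  3. keep 'a'
  4. keep 'r'
Total edit operations: 1
Edit distance = 1


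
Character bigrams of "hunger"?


Word: "hunger" (length 6)
Number of bigrams = 6 - 2 + 1 = 5
  Position 0: "hu"
  Position 1: "un"
  Position 2: "ng"
  Position 3: "ge"
  Position 4: "er"
Bigrams = "hu", "un", "ng", "ge", "er"


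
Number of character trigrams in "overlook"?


Word: "overlook" (length 8)
Number of 3-grams = length - 3 + 1 = 8 - 3 + 1
= 6


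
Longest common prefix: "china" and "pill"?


Word 1: "china"
Word 2: "pill"
Comparing from start:
  Pos 0: 'c' != 'p' (stop)
LCP = "" (length 0)


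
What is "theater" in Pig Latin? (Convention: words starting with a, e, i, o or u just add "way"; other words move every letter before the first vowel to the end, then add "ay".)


Word: "theater"
Starts with consonant(s) → move to end, add 'ay'
Consonant cluster: "th"
Pig Latin = "eaterthay"


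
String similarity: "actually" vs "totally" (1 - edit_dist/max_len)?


Word 1: "actually" (length 8)
Word 2: "totally" (length 7)
One optimal edit sequence:
  1. substitute 'a' -> 't'  (+1)
  2. substitute 'c' -> 'o'  (+1)
  3. keep 't'
  4. delete 'u'  (+1)
  5. keep 'a'
  6. keep 'l'
  7. keep 'l'
  8. keep 'y'
Edit distance = 3
Max length = max(8, 7) = 8
Similarity = 1 - 3/8
= 0.6250


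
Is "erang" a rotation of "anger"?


Word: "anger", Candidate: "erang"
Method: check if candidate is substring of word+word
"angeranger" contains "erang"? Yes
Is rotation = Yes


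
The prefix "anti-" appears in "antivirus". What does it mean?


Prefix: anti-
As in: antivirus -> anti- + virus
Meaning = against


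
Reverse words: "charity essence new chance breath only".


Original: "charity essence new chance breath only"
Words (1..n): charity | essence | new | chance | breath | only
Reversed (n..1): only | breath | chance | new | essence | charity
Result = "only breath chance new essence charity"


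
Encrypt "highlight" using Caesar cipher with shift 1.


Word: "highlight"
Shift: 1
Each letter → (letter + shift) mod 26:
  'h' (7) + 1 = 8 → 'i'
  'i' (8) + 1 = 9 → 'j'
  'g' (6) + 1 = 7 → 'h'
  'h' (7) + 1 = 8 → 'i'
  'l' (11) + 1 = 12 → 'm'
  'i' (8) + 1 = 9 → 'j'
  'g' (6) + 1 = 7 → 'h'
  'h' (7) + 1 = 8 → 'i'
  't' (19) + 1 = 20 → 'u'
Result = "ijhimjhiu"


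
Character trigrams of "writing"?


Word: "writing" (length 7)
Number of trigrams = 7 - 3 + 1 = 5
  Position 0: "wri"
  Position 1: "rit"
  Position 2: "iti"
  Position 3: "tin"
  Position 4: "ing"
Trigrams = "wri", "rit", "iti", "tin", "ing"


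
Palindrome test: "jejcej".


Word: "jejcej"
Reversed: "jecjej"
Forward == Backward? jejcej != jecjej
Palindrome = No


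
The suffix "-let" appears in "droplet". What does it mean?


Suffix: -let
As in: droplet -> drop + -let
Meaning = small


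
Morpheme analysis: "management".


Word: "management"
Morphemes: manage + -ment
Each morpheme carries meaning
= 2 morphemes


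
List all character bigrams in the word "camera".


Word: "camera" (length 6)
Number of bigrams = 6 - 2 + 1 = 5
  Position 0: "ca"
  Position 1: "am"
  Position 2: "me"
  Position 3: "er"
  Position 4: "ra"
Bigrams = "ca", "am", "me", "er", "ra"


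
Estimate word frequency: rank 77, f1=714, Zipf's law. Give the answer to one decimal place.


Zipf's law: f(r) = f(1) / r
f(1) = 714
f(77) = 714 / 77
= 9.3 occurrences


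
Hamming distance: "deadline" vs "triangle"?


Comparing character by character (same length = 8):
  Pos 0: 'd' vs 't' !=
  Pos 1: 'e' vs 'r' !=
  Pos 2: 'a' vs 'i' !=
  Pos 3: 'd' vs 'a' !=
  Pos 4: 'l' vs 'n' !=
  Pos 5: 'i' vs 'g' !=
  Pos 6: 'n' vs 'l' !=
  Pos 7: 'e' vs 'e' =
Hamming distance = 7


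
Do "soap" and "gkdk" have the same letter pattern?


Pattern of "soap": [0, 1, 2, 3]
Pattern of "gkdk": [0, 1, 2, 1]
Patterns do not match
Same pattern = No


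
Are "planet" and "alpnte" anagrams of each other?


Word 1: "planet" → sorted: aelnpt
Word 2: "alpnte" → sorted: aelnpt
Same letters? aelnpt == aelnpt
Anagram = Yes


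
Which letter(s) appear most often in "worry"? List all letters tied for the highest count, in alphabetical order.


Word: "worry"
Letter counts:
  'o': 1
  'r': 2
  'w': 1
  'y': 1
Maximum count = 2
Most frequent = 'r' (2 times each)


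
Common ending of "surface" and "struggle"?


Word 1: "surface"
Word 2: "struggle"
Comparing from end:
  Pos -1: 'e' == 'e'
  Pos -2: 'c' != 'l' (stop)
LCS = "e" (length 1)


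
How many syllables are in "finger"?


Word: "finger"
Syllable breakdown: fin-ger
Counting: 2 parts
= 2 syllables


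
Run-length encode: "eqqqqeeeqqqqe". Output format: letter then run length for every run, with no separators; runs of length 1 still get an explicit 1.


String: "eqqqqeeeqqqqe"
Scanning for consecutive runs:
  'e' x 1
  'q' x 4
  'e' x 3
  'q' x 4
  'e' x 1
RLE = "e1q4e3q4e1"


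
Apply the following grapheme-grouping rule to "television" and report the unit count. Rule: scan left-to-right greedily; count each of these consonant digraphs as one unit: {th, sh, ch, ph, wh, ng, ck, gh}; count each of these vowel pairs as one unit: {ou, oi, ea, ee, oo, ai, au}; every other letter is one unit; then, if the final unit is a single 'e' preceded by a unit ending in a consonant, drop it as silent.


Word: "television" (10 letters)
Left-to-right scan:
  1. 't' (letter)
  2. 'e' (letter)
  3. 'l' (letter)
  4. 'e' (letter)
  5. 'v' (letter)
  6. 'i' (letter)
  7. 's' (letter)
  8. 'i' (letter)
  9. 'o' (letter)
  10. 'n' (letter)
Units from scan: 10
Sound units = 10 units


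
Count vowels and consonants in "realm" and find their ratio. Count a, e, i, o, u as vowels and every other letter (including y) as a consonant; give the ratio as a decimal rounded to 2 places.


Word: "realm"
Vowels (a,e,i,o,u): 2
Consonants: 3
Ratio = 2/3
= 0.67


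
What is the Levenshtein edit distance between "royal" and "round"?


Word 1: "royal" (length 5)
Word 2: "round" (length 5)
One optimal edit sequence (insert/delete/substitute each cost 1):
  1. keep 'r'
  2. keep 'o'
  3. substitute 'y' -> 'u'  (+1)
  4. substitute 'a' -> 'n'  (+1)
  5. substitute 'l' -> 'd'  (+1)
Total edit operations: 3
Edit distance = 3


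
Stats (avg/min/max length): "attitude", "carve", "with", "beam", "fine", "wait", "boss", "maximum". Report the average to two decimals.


Lengths: "attitude"=8, "carve"=5, "with"=4, "beam"=4, "fine"=4, "wait"=4, "boss"=4, "maximum"=7
Sum = 40, Count = 8
Average = 40/8 = 5.00
= avg=5.00, min=4, max=8


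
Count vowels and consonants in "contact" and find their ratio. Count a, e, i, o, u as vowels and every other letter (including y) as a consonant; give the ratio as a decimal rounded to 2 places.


Word: "contact"
Vowels (a,e,i,o,u): 2
Consonants: 5
Ratio = 2/5
= 0.40


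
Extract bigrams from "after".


Word: "after" (length 5)
Number of bigrams = 5 - 2 + 1 = 4
  Position 0: "af"
  Position 1: "ft"
  Position 2: "te"
  Position 3: "er"
Bigrams = "af", "ft", "te", "er"


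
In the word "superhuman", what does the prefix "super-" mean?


Prefix: super-
As in: superhuman -> super- + human
Meaning = above / beyond


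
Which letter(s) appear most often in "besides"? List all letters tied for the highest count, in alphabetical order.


Word: "besides"
Letter counts:
  'b': 1
  'd': 1
  'e': 2
  'i': 1
  's': 2
Maximum count = 2
Most frequent = 'e', 's' (2 times each)


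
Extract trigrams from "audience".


Word: "audience" (length 8)
Number of trigrams = 8 - 3 + 1 = 6
  Position 0: "aud"
  Position 1: "udi"
  Position 2: "die"
  Position 3: "ien"
  Position 4: "enc"
  Position 5: "nce"
Trigrams = "aud", "udi", "die", "ien", "enc", "nce"


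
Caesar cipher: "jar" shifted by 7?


Word: "jar"
Shift: 7
Each letter → (letter + shift) mod 26:
  'j' (9) + 7 = 16 → 'q'
  'a' (0) + 7 = 7 → 'h'
  'r' (17) + 7 = 24 → 'y'
Result = "qhy"


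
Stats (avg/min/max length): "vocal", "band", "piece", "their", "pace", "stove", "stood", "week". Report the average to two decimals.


Lengths: "vocal"=5, "band"=4, "piece"=5, "their"=5, "pace"=4, "stove"=5, "stood"=5, "week"=4
Sum = 37, Count = 8
Average = 37/8 = 4.63
= avg=4.63, min=4, max=5


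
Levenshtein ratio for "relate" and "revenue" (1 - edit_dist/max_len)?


Word 1: "relate" (length 6)
Word 2: "revenue" (length 7)
One optimal edit sequence:
  1. keep 'r'
  2. keep 'e'
  3. insert 'v'  (+1)
  4. substitute 'l' -> 'e'  (+1)
  5. substitute 'a' -> 'n'  (+1)
  6. substitute 't' -> 'u'  (+1)
  7. keep 'e'
Edit distance = 4
Max length = max(6, 7) = 7
Similarity = 1 - 4/7
= 0.4286


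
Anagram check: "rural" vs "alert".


Word 1: "rural" → sorted: alrru
Word 2: "alert" → sorted: aelrt
Same letters? alrru != aelrt
Anagram = No


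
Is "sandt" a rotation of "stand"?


Word: "stand", Candidate: "sandt"
Method: check if candidate is substring of word+word
"standstand" contains "sandt"? No
Is rotation = No


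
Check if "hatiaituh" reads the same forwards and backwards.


Word: "hatiaituh"
Reversed: "hutiaitah"
Forward == Backward? hatiaituh != hutiaitah
Palindrome = No


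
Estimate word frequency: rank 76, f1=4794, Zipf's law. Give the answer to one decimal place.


Zipf's law: f(r) = f(1) / r
f(1) = 4794
f(76) = 4794 / 76
= 63.1 occurrences


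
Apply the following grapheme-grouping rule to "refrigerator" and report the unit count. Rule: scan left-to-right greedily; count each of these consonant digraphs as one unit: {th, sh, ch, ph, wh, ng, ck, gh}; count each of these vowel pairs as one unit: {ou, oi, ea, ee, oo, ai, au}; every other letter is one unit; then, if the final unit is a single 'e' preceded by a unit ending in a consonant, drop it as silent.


Word: "refrigerator" (12 letters)
Left-to-right scan:
  1. 'r' (letter)
  2. 'e' (letter)
  3. 'f' (letter)
  4. 'r' (letter)
  5. 'i' (letter)
  6. 'g' (letter)
  7. 'e' (letter)
  8. 'r' (letter)
  9. 'a' (letter)
  10. 't' (letter)
  11. 'o' (letter)
  12. 'r' (letter)
Units from scan: 12
Sound units = 12 units


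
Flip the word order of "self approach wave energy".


Original: "self approach wave energy"
Words (1..n): self | approach | wave | energy
Reversed (n..1): energy | wave | approach | self
Result = "energy wave approach self"


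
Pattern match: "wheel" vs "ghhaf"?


Pattern of "wheel": [0, 1, 2, 2, 3]
Pattern of "ghhaf": [0, 1, 1, 2, 3]
Patterns do not match
Same pattern = No


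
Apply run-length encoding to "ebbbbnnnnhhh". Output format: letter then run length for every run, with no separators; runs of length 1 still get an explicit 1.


String: "ebbbbnnnnhhh"
Scanning for consecutive runs:
  'e' x 1
  'b' x 4
  'n' x 4
  'h' x 3
RLE = "e1b4n4h3"


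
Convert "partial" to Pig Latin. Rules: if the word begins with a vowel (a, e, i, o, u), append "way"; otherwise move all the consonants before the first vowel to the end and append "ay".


Word: "partial"
Starts with consonant(s) → move to end, add 'ay'
Consonant cluster: "p"
Pig Latin = "artialpay"


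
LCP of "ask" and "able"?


Word 1: "ask"
Word 2: "able"
Comparing from start:
  Pos 0: 'a' == 'a'
  Pos 1: 's' != 'b' (stop)
LCP = "a" (length 1)


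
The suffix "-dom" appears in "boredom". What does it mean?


Suffix: -dom
Example: boredom (bore + -dom)
Meaning = state / realm


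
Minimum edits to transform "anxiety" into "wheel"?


Word 1: "anxiety" (length 7)
Word 2: "wheel" (length 5)
One optimal edit sequence (insert/delete/substitute each cost 1):
  1. delete 'a'  (+1)
  2. delete 'n'  (+1)
  3. substitute 'x' -> 'w'  (+1)
  4. substitute 'i' -> 'h'  (+1)
  5. keep 'e'
  6. substitute 't' -> 'e'  (+1)
  7. substitute 'y' -> 'l'  (+1)
Total edit operations: 6
Edit distance = 6


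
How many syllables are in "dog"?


Word: "dog"
Syllable breakdown: dog
Counting: 1 part
= 1 syllable


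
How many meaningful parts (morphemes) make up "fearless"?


Word: "fearless"
Morphemes: fear | -less
Each morpheme carries meaning
= 2 morphemes


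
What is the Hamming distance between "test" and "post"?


Comparing character by character (same length = 4):
  Pos 0: 't' vs 'p' !=
  Pos 1: 'e' vs 'o' !=
  Pos 2: 's' vs 's' =
  Pos 3: 't' vs 't' =
Hamming distance = 2


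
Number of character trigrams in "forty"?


Word: "forty" (length 5)
Number of 3-grams = length - 3 + 1 = 5 - 3 + 1
= 3


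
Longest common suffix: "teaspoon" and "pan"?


Word 1: "teaspoon"
Word 2: "pan"
Comparing from end:
  Pos -1: 'n' == 'n'
  Pos -2: 'o' != 'a' (stop)
LCS = "n" (length 1)


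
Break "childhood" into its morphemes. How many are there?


Word: "childhood"
Morphemes: child + -hood
Each morpheme carries meaning
= 2 morphemes


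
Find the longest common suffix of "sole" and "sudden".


Word 1: "sole"
Word 2: "sudden"
Comparing from end:
  Pos -1: 'e' != 'n' (stop)
LCS = "" (length 0)


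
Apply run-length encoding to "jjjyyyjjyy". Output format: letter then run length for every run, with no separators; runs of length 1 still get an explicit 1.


String: "jjjyyyjjyy"
Scanning for consecutive runs:
  'j' x 3
  'y' x 3
  'j' x 2
  'y' x 2
RLE = "j3y3j2y2"


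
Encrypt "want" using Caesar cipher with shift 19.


Word: "want"
Shift: 19
Each letter → (letter + shift) mod 26:
  'w' (22) + 19 = 15 → 'p'
  'a' (0) + 19 = 19 → 't'
  'n' (13) + 19 = 6 → 'g'
  't' (19) + 19 = 12 → 'm'
Result = "ptgm"


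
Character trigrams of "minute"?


Word: "minute" (length 6)
Number of trigrams = 6 - 3 + 1 = 4
  Position 0: "min"
  Position 1: "inu"
  Position 2: "nut"
  Position 3: "ute"
Trigrams = "min", "inu", "nut", "ute"


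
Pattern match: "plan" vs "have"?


Pattern of "plan": [0, 1, 2, 3]
Pattern of "have": [0, 1, 2, 3]
Patterns match
Same pattern = Yes


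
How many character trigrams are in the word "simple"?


Word: "simple" (length 6)
Number of 3-grams = length - 3 + 1 = 6 - 3 + 1
= 4


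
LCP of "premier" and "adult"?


Word 1: "premier"
Word 2: "adult"
Comparing from start:
  Pos 0: 'p' != 'a' (stop)
LCP = "" (length 0)


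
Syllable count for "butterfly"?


Word: "butterfly"
Syllable breakdown: but-ter-fly
Counting: 3 parts
= 3 syllables


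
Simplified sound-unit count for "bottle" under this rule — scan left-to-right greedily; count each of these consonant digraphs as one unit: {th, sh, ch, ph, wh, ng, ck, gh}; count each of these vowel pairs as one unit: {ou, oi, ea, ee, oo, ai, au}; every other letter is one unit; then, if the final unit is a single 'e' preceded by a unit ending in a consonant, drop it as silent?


Word: "bottle" (6 letters)
Left-to-right scan:
  1. 'b' (letter)
  2. 'o' (letter)
  3. 't' (letter)
  4. 't' (letter)
  5. 'l' (letter)
  6. 'e' (letter)
Units from scan: 6
Final unit is 'e' after a consonant -> drop as silent (-1)
Sound units = 5 units


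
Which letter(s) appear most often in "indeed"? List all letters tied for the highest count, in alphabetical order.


Word: "indeed"
Letter counts:
  'd': 2
  'e': 2
  'i': 1
  'n': 1
Maximum count = 2
Most frequent = 'd', 'e' (2 times each)


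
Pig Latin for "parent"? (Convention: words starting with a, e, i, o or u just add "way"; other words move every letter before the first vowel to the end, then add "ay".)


Word: "parent"
Starts with consonant(s) → move to end, add 'ay'
Consonant cluster: "p"
Pig Latin = "arentpay"


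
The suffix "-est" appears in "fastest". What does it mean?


Suffix: -est
Example: fastest = fast + -est
Meaning = most


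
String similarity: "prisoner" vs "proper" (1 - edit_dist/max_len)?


Word 1: "prisoner" (length 8)
Word 2: "proper" (length 6)
One optimal edit sequence:
  1. keep 'p'
  2. keep 'r'
  3. delete 'i'  (+1)
  4. delete 's'  (+1)
  5. keep 'o'
  6. substitute 'n' -> 'p'  (+1)
  7. keep 'e'
  8. keep 'r'
Edit distance = 3
Max length = max(8, 6) = 8
Similarity = 1 - 3/8
= 0.6250


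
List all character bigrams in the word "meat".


Word: "meat" (length 4)
Number of bigrams = 4 - 2 + 1 = 3
  Position 0: "me"
  Position 1: "ea"
  Position 2: "at"
Bigrams = "me", "ea", "at"


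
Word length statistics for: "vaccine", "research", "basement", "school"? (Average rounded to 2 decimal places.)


Lengths: "vaccine"=7, "research"=8, "basement"=8, "school"=6
Sum = 29, Count = 4
Average = 29/4 = 7.25
= avg=7.25, min=6, max=8


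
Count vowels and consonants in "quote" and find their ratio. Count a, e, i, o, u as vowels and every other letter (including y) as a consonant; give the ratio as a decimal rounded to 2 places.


Word: "quote"
Vowels (a,e,i,o,u): 3
Consonants: 2
Ratio = 3/2
= 1.50


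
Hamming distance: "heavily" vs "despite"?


Comparing character by character (same length = 7):
  Pos 0: 'h' vs 'd' !=
  Pos 1: 'e' vs 'e' =
  Pos 2: 'a' vs 's' !=
  Pos 3: 'v' vs 'p' !=
  Pos 4: 'i' vs 'i' =
  Pos 5: 'l' vs 't' !=
  Pos 6: 'y' vs 'e' !=
Hamming distance = 5


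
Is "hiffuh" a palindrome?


Word: "hiffuh"
Reversed: "huffih"
Forward == Backward? hiffuh != huffih
Palindrome = No


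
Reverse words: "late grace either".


Original: "late grace either"
Words (1..n): late | grace | either
Reversed (n..1): either | grace | late
Result = "either grace late"


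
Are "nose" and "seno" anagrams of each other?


Word 1: "nose" → sorted: enos
Word 2: "seno" → sorted: enos
Same letters? enos == enos
Anagram = Yes


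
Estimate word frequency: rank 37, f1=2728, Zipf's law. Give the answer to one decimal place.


Zipf's law: f(r) = f(1) / r
f(1) = 2728
f(37) = 2728 / 37
= 73.7 occurrences


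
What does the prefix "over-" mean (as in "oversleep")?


Prefix: over-
Example: oversleep = over- + sleep
Meaning = excessive


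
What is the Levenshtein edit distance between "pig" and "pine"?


Word 1: "pig" (length 3)
Word 2: "pine" (length 4)
One optimal edit sequence (insert/delete/substitute each cost 1):
  1. keep 'p'
  2. keep 'i'
  3. insert 'n'  (+1)
  4. substitute 'g' -> 'e'  (+1)
Total edit operations: 2
Edit distance = 2


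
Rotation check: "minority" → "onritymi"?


Word: "minority", Candidate: "onritymi"
Method: check if candidate is substring of word+word
"minorityminority" contains "onritymi"? No
Is rotation = No


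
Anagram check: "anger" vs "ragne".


Word 1: "anger" → sorted: aegnr
Word 2: "ragne" → sorted: aegnr
Same letters? aegnr == aegnr
Anagram = Yes


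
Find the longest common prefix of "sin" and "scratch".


Word 1: "sin"
Word 2: "scratch"
Comparing from start:
  Pos 0: 's' == 's'
  Pos 1: 'i' != 'c' (stop)
LCP = "s" (length 1)


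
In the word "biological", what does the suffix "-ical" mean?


Suffix: -ical
Example: biological = biology + -ical, with a spelling change
Meaning = relating to


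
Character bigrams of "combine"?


Word: "combine" (length 7)
Number of bigrams = 7 - 2 + 1 = 6
  Position 0: "co"
  Position 1: "om"
  Position 2: "mb"
  Position 3: "bi"
  Position 4: "in"
  Position 5: "ne"
Bigrams = "co", "om", "mb", "bi", "in", "ne"


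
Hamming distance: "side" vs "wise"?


Comparing character by character (same length = 4):
  Pos 0: 's' vs 'w' !=
  Pos 1: 'i' vs 'i' =
  Pos 2: 'd' vs 's' !=
  Pos 3: 'e' vs 'e' =
Hamming distance = 2


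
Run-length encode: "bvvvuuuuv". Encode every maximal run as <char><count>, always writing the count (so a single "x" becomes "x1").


String: "bvvvuuuuv"
Scanning for consecutive runs:
  'b' x 1
  'v' x 3
  'u' x 4
  'v' x 1
RLE = "b1v3u4v1"


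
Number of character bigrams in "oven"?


Word: "oven" (length 4)
Number of 2-grams = length - 2 + 1 = 4 - 2 + 1
= 3


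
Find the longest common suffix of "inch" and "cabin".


Word 1: "inch"
Word 2: "cabin"
Comparing from end:
  Pos -1: 'h' != 'n' (stop)
LCS = "" (length 0)


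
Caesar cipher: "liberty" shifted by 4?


Word: "liberty"
Shift: 4
Each letter → (letter + shift) mod 26:
  'l' (11) + 4 = 15 → 'p'
  'i' (8) + 4 = 12 → 'm'
  'b' (1) + 4 = 5 → 'f'
  'e' (4) + 4 = 8 → 'i'
  'r' (17) + 4 = 21 → 'v'
  't' (19) + 4 = 23 → 'x'
  'y' (24) + 4 = 2 → 'c'
Result = "pmfivxc"
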